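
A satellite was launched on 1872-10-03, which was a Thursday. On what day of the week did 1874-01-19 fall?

Monday

Day-of-year of October 3, 1872: 277.
Day-of-year of January 19, 1874: 19.
1872 has 366 days, so 366 − 277 = 89 days remain in 1872.
Full years: 1873: 365. Sum = 365.
Total: 89 + 365 + 19 = 473 days.
473 mod 7 = 4, so 4 days after Thursday is Monday.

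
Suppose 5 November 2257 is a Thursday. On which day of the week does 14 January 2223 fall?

Count forward from the earlier date (January 14, 2223) to the later (November 5, 2257):
Day-of-year of January 14, 2223: 14.
Day-of-year of November 5, 2257: 309.
2223 has 365 days, so 365 − 14 = 351 days remain in 2223.
Full years 2224–2256: 24 common + 9 leap = 24×365 + 9×366 = 12054 days.
Total: 351 + 12054 + 309 = 12714 days.
12714 mod 7 = 2, so 2 days before Thursday is Tuesday.

Tuesday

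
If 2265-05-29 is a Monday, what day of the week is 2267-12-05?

Thursday

May 29, 2265 → May 29, 2266: 365 days.
May 29, 2266 → May 29, 2267: 365 days.
May 2267: 31 − 29 = 2 days remain.
Then June (30), July (31), August (31), September (30), October (31), November (30): 30 + 31 + 31 + 30 + 31 + 30 = 183 days.
December 1–5, 2267: 5 days.
Residual: 190 days.
Total: 920 days.
920 mod 7 = 3, so 3 days after Monday is Thursday.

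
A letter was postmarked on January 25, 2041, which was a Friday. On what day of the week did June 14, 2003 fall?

Saturday

Count forward from the earlier date (June 14, 2003) to the later (January 25, 2041):
Day-of-year of June 14, 2003: 165.
Day-of-year of January 25, 2041: 25.
2003 has 365 days, so 365 − 165 = 200 days remain in 2003.
Full years 2004–2040: 27 common + 10 leap = 27×365 + 10×366 = 13515 days.
Total: 200 + 13515 + 25 = 13740 days.
13740 mod 7 = 6, so 6 days before Friday is Saturday.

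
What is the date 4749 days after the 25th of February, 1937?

the 26th of February, 1950

Count 4749 days after February 25, 1937:
Day-of-year of February 25, 1937: 56.
Day-of-year of February 26, 1950: 57.
1937 has 365 days, so 365 − 56 = 309 days remain in 1937.
Full years 1938–1949: 9 common + 3 leap = 9×365 + 3×366 = 4383 days.
Total: 309 + 4383 + 57 = 4749 days.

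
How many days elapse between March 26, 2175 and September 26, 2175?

March 2175: 31 − 26 = 5 days remain.
Then April (30), May (31), June (30), July (31), August (31): 30 + 31 + 30 + 31 + 31 = 153 days.
September 1–26, 2175: 26 days.
Total: 5 + 153 + 26 = 184 days.

184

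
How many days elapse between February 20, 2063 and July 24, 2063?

154

February 2063: 28 − 20 = 8 days remain (2063 is not a leap year, so February has 28 days).
Then March (31), April (30), May (31), June (30): 31 + 30 + 31 + 30 = 122 days.
July 1–24, 2063: 24 days.
Total: 8 + 122 + 24 = 154 days.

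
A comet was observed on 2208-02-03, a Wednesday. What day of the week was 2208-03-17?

Thursday

February 2208: 29 − 3 = 26 days remain (2208 is a leap year, so February has 29 days).
March 1–17, 2208: 17 days.
Total: 26 + 17 = 43 days.
43 mod 7 = 1, so 1 day after Wednesday is Thursday.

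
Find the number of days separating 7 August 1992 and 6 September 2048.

From August 7, 1992 to August 7, 2048: 56 years, of which 14 contain a Feb 29 — 42×365 + 14×366 = 20454 days.
(2000 is a leap year (divisible by 400).)
August 2048: 31 − 7 = 24 days remain.
September 1–6, 2048: 6 days.
Residual: 30 days.
Total: 20484 days.

20484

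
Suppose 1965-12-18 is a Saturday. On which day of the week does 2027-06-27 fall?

From December 18, 1965 to December 18, 2026: 61 years, of which 15 contain a Feb 29 — 46×365 + 15×366 = 22280 days.
(2000 is a leap year (divisible by 400).)
December 2026: 31 − 18 = 13 days remain.
Then January (31), February 2027 (28), March (31), April (30), May (31): 31 + 28 + 31 + 30 + 31 = 151 days.
June 1–27, 2027: 27 days.
Residual: 191 days.
Total: 22471 days.
22471 mod 7 = 1, so 1 day after Saturday is Sunday.

Sunday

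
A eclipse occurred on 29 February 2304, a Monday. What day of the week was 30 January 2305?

Monday

February 2304: 29 − 29 = 0 days remain (2304 is a leap year, so February has 29 days).
Then 10 full months totalling 306 days.
January 1–30, 2305: 30 days.
Total: 0 + 306 + 30 = 336 days.
336 is a multiple of 7, so 30 January 2305 falls on the same weekday: Monday.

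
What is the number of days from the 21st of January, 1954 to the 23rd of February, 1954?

January 1954: 31 − 21 = 10 days remain.
February 1–23, 1954: 23 days (1954 is not a leap year).
Total: 10 + 23 = 33 days.

33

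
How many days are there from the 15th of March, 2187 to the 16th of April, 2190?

1128

March 15, 2187 → March 15, 2188: 366 days (2188 is a leap year).
March 15, 2188 → March 15, 2189: 365 days.
March 15, 2189 → March 15, 2190: 365 days.
March 2190: 31 − 15 = 16 days remain.
April 1–16, 2190: 16 days.
Residual: 32 days.
Total: 1128 days.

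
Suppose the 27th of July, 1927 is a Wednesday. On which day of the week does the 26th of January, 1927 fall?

Count forward from the earlier date (January 26, 1927) to the later (July 27, 1927):
January 1927: 31 − 26 = 5 days remain.
Then February 1927 (28), March (31), April (30), May (31), June (30): 28 + 31 + 30 + 31 + 30 = 150 days.
July 1–27, 1927: 27 days.
Total: 5 + 150 + 27 = 182 days.
182 is a multiple of 7, so the 26th of January, 1927 falls on the same weekday: Wednesday.

Wednesday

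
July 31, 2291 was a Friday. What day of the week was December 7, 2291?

July 2291: 31 − 31 = 0 days remain.
Then August (31), September (30), October (31), November (30): 31 + 30 + 31 + 30 = 122 days.
December 1–7, 2291: 7 days.
Total: 0 + 122 + 7 = 129 days.
129 mod 7 = 3, so 3 days after Friday is Monday.

Monday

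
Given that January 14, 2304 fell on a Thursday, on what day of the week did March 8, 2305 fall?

January 14, 2304 → January 14, 2305: 366 days (2304 is a leap year).
January 2305: 31 − 14 = 17 days remain.
Then February 2305 (28): 28 days.
March 1–8, 2305: 8 days.
Residual: 53 days.
Total: 419 days.
419 mod 7 = 6, so 6 days after Thursday is Wednesday.

Wednesday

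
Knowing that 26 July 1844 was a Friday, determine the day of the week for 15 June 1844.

Saturday

Count forward from the earlier date (June 15, 1844) to the later (July 26, 1844):
June 1844: 30 − 15 = 15 days remain.
July 1–26, 1844: 26 days.
Total: 15 + 26 = 41 days.
41 mod 7 = 6, so 6 days before Friday is Saturday.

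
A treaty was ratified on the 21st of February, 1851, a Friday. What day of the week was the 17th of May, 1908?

Sunday

Day-of-year of February 21, 1851: 52.
Day-of-year of May 17, 1908: 138.
1851 has 365 days, so 365 − 52 = 313 days remain in 1851.
Full years 1852–1907: 43 common + 13 leap = 43×365 + 13×366 = 20453 days.
Total: 313 + 20453 + 138 = 20904 days.
20904 mod 7 = 2, so 2 days after Friday is Sunday.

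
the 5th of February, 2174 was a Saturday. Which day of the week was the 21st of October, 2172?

Count forward from the earlier date (October 21, 2172) to the later (February 5, 2174):
October 2172: 31 − 21 = 10 days remain.
Then 15 full months totalling 457 days.
February 1–5, 2174: 5 days (2174 is not a leap year).
Total: 10 + 457 + 5 = 472 days.
472 mod 7 = 3, so 3 days before Saturday is Wednesday.

Wednesday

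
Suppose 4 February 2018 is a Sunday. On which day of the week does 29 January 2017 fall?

Count forward from the earlier date (January 29, 2017) to the later (February 4, 2018):
January 2017: 31 − 29 = 2 days remain.
Then 12 full months totalling 365 days.
February 1–4, 2018: 4 days (2018 is not a leap year).
Total: 2 + 365 + 4 = 371 days.
371 is a multiple of 7, so 29 January 2017 falls on the same weekday: Sunday.

Sunday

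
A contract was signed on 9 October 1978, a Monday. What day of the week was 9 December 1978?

October 1978: 31 − 9 = 22 days remain.
Then November (30): 30 days.
December 1–9, 1978: 9 days.
Total: 22 + 30 + 9 = 61 days.
61 mod 7 = 5, so 5 days after Monday is Saturday.

Saturday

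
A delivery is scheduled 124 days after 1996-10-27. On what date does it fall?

1997-02-28

Count 124 days after October 27, 1996:
October 1996: 31 − 27 = 4 days remain.
Then November (30), December (31), January (31): 30 + 31 + 31 = 92 days.
February 1–28, 1997: 28 days (1997 is not a leap year).
Residual: 124 days.
Total: 124 days.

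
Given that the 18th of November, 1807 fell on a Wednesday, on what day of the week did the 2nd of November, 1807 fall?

Count forward from the earlier date (November 2, 1807) to the later (November 18, 1807):
Within November 1807: 18 − 2 = 16 days.
16 mod 7 = 2, so 2 days before Wednesday is Monday.

Monday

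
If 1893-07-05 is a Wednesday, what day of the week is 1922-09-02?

From July 5, 1893 to July 5, 1922: 29 years, of which 6 contain a Feb 29 — 23×365 + 6×366 = 10591 days.
(1900 is not a leap year (divisible by 100 but not 400).)
July 1922: 31 − 5 = 26 days remain.
Then August (31): 31 days.
September 1–2, 1922: 2 days.
Residual: 59 days.
Total: 10650 days.
10650 mod 7 = 3, so 3 days after Wednesday is Saturday.

Saturday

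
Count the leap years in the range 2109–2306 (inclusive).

47

Years divisible by 4: 2112, 2116, …, 2304 — 49 in all.
Of these, 2200, 2300 are divisible by 100 but not 400, so not leap.
Leap years: 49 − 2 = 47.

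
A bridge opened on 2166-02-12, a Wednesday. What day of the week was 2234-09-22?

Day-of-year of February 12, 2166: 43.
Day-of-year of September 22, 2234: 265.
2166 has 365 days, so 365 − 43 = 322 days remain in 2166.
Full years 2167–2233: 51 common + 16 leap = 51×365 + 16×366 = 24471 days.
Total: 322 + 24471 + 265 = 25058 days.
25058 mod 7 = 5, so 5 days after Wednesday is Monday.

Monday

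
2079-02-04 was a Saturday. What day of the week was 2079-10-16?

Monday

February 2079: 28 − 4 = 24 days remain (2079 is not a leap year, so February has 28 days).
Then March (31), April (30), May (31), June (30), July (31), August (31), September (30): 31 + 30 + 31 + 30 + 31 + 31 + 30 = 214 days.
October 1–16, 2079: 16 days.
Total: 24 + 214 + 16 = 254 days.
254 mod 7 = 2, so 2 days after Saturday is Monday.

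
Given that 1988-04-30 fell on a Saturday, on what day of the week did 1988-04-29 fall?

Count forward from the earlier date (April 29, 1988) to the later (April 30, 1988):
Within April 1988: 30 − 29 = 1 day.
1 mod 7 = 1, so 1 day before Saturday is Friday.

Friday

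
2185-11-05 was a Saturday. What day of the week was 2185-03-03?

Count forward from the earlier date (March 3, 2185) to the later (November 5, 2185):
March 2185: 31 − 3 = 28 days remain.
Then April (30), May (31), June (30), July (31), August (31), September (30), October (31): 30 + 31 + 30 + 31 + 31 + 30 + 31 = 214 days.
November 1–5, 2185: 5 days.
Total: 28 + 214 + 5 = 247 days.
247 mod 7 = 2, so 2 days before Saturday is Thursday.

Thursday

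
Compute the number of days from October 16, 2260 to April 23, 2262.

October 16, 2260 → October 16, 2261: 365 days.
October 2261: 31 − 16 = 15 days remain.
Then November (30), December (31), January (31), February 2262 (28), March (31): 30 + 31 + 31 + 28 + 31 = 151 days.
April 1–23, 2262: 23 days.
Residual: 189 days.
Total: 554 days.

554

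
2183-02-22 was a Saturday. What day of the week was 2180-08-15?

Tuesday

Count forward from the earlier date (August 15, 2180) to the later (February 22, 2183):
August 15, 2180 → August 15, 2181: 365 days.
August 15, 2181 → August 15, 2182: 365 days.
August 2182: 31 − 15 = 16 days remain.
Then September (30), October (31), November (30), December (31), January (31): 30 + 31 + 30 + 31 + 31 = 153 days.
February 1–22, 2183: 22 days (2183 is not a leap year).
Residual: 191 days.
Total: 921 days.
921 mod 7 = 4, so 4 days before Saturday is Tuesday.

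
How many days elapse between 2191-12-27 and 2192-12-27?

366

December 2191: 31 − 27 = 4 days remain.
Then 11 full months totalling 335 days.
December 1–27, 2192: 27 days.
Total: 4 + 335 + 27 = 366 days.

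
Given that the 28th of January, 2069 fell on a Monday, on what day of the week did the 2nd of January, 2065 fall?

Count forward from the earlier date (January 2, 2065) to the later (January 28, 2069):
January 2, 2065 → January 2, 2066: 365 days.
January 2, 2066 → January 2, 2067: 365 days.
January 2, 2067 → January 2, 2068: 365 days.
January 2, 2068 → January 2, 2069: 366 days (2068 is a leap year).
Within January 2069: 28 − 2 = 26 days.
Total: 1487 days.
1487 mod 7 = 3, so 3 days before Monday is Friday.

Friday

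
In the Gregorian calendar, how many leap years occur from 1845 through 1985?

34

Years divisible by 4: 1848, 1852, …, 1984 — 35 in all.
Of these, 1900 is divisible by 100 but not 400, so not leap.
Leap years: 35 − 1 = 34.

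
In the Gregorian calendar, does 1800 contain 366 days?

1800 is not a leap year (divisible by 100 but not 400).

No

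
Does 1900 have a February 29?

1900 is not a leap year (divisible by 100 but not 400).

No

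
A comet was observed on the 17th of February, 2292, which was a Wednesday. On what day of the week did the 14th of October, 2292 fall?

February 2292: 29 − 17 = 12 days remain (2292 is a leap year, so February has 29 days).
Then March (31), April (30), May (31), June (30), July (31), August (31), September (30): 31 + 30 + 31 + 30 + 31 + 31 + 30 = 214 days.
October 1–14, 2292: 14 days.
Total: 12 + 214 + 14 = 240 days.
240 mod 7 = 2, so 2 days after Wednesday is Friday.

Friday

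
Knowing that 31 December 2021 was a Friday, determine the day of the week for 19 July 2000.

Wednesday

Count forward from the earlier date (July 19, 2000) to the later (December 31, 2021):
From July 19, 2000 to July 19, 2021: 21 years, of which 5 contain a Feb 29 — 16×365 + 5×366 = 7670 days.
July 2021: 31 − 19 = 12 days remain.
Then August (31), September (30), October (31), November (30): 31 + 30 + 31 + 30 = 122 days.
December 1–31, 2021: 31 days.
Residual: 165 days.
Total: 7835 days.
7835 mod 7 = 2, so 2 days before Friday is Wednesday.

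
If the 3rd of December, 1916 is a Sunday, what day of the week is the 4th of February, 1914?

Count forward from the earlier date (February 4, 1914) to the later (December 3, 1916):
Day-of-year of February 4, 1914: 35.
Day-of-year of December 3, 1916: 338.
1914 has 365 days, so 365 − 35 = 330 days remain in 1914.
Full years: 1915: 365. Sum = 365.
Total: 330 + 365 + 338 = 1033 days.
1033 mod 7 = 4, so 4 days before Sunday is Wednesday.

Wednesday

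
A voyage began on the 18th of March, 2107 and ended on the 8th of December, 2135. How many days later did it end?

Day-of-year of March 18, 2107: 77.
Day-of-year of December 8, 2135: 342.
2107 has 365 days, so 365 − 77 = 288 days remain in 2107.
Full years 2108–2134: 20 common + 7 leap = 20×365 + 7×366 = 9862 days.
Total: 288 + 9862 + 342 = 10492 days.

10492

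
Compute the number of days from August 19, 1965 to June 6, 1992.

9788

From August 19, 1965 to August 19, 1991: 26 years, of which 6 contain a Feb 29 — 20×365 + 6×366 = 9496 days.
August 1991: 31 − 19 = 12 days remain.
Then 9 full months totalling 274 days.
June 1–6, 1992: 6 days.
Residual: 292 days.
Total: 9788 days.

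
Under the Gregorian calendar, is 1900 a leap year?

1900 is not a leap year (divisible by 100 but not 400).

No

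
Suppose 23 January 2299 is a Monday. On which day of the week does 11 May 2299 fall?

Thursday

January 2299: 31 − 23 = 8 days remain.
Then February 2299 (28), March (31), April (30): 28 + 31 + 30 = 89 days.
May 1–11, 2299: 11 days.
Total: 8 + 89 + 11 = 108 days.
108 mod 7 = 3, so 3 days after Monday is Thursday.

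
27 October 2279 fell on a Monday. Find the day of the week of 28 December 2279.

Sunday

October 2279: 31 − 27 = 4 days remain.
Then November (30): 30 days.
December 1–28, 2279: 28 days.
Total: 4 + 30 + 28 = 62 days.
62 mod 7 = 6, so 6 days after Monday is Sunday.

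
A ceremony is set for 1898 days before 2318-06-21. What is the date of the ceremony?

2313-04-10

Count 1898 days before June 21, 2318:
April 10, 2313 → April 10, 2314: 365 days.
April 10, 2314 → April 10, 2315: 365 days.
April 10, 2315 → April 10, 2316: 366 days (2316 is a leap year).
April 10, 2316 → April 10, 2317: 365 days.
April 10, 2317 → April 10, 2318: 365 days.
April 2318: 30 − 10 = 20 days remain.
Then May (31): 31 days.
June 1–21, 2318: 21 days.
Residual: 72 days.
Total: 1898 days.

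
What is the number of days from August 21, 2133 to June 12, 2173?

Day-of-year of August 21, 2133: 233.
Day-of-year of June 12, 2173: 163.
2133 has 365 days, so 365 − 233 = 132 days remain in 2133.
Full years 2134–2172: 29 common + 10 leap = 29×365 + 10×366 = 14245 days.
Total: 132 + 14245 + 163 = 14540 days.

14540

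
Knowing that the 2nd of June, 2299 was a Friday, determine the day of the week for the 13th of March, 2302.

Thursday

June 2, 2299 → June 2, 2300: 365 days (2300 is not a leap year (divisible by 100 but not 400)).
June 2, 2300 → June 2, 2301: 365 days.
June 2301: 30 − 2 = 28 days remain.
Then July (31), August (31), September (30), October (31), November (30), December (31), January (31), February 2302 (28): 31 + 31 + 30 + 31 + 30 + 31 + 31 + 28 = 243 days.
March 1–13, 2302: 13 days.
Residual: 284 days.
Total: 1014 days.
1014 mod 7 = 6, so 6 days after Friday is Thursday.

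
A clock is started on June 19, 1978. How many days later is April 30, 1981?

1046

Day-of-year of June 19, 1978: 170.
Day-of-year of April 30, 1981: 120.
1978 has 365 days, so 365 − 170 = 195 days remain in 1978.
Full years: 1979: 365; 1980: 366. Sum = 731.
Total: 195 + 731 + 120 = 1046 days.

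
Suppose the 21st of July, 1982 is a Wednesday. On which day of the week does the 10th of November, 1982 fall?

Wednesday

July 1982: 31 − 21 = 10 days remain.
Then August (31), September (30), October (31): 31 + 30 + 31 = 92 days.
November 1–10, 1982: 10 days.
Total: 10 + 92 + 10 = 112 days.
112 is a multiple of 7, so the 10th of November, 1982 falls on the same weekday: Wednesday.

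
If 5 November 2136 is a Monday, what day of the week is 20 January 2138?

Monday

November 5, 2136 → November 5, 2137: 365 days.
November 2137: 30 − 5 = 25 days remain.
Then December (31): 31 days.
January 1–20, 2138: 20 days.
Residual: 76 days.
Total: 441 days.
441 is a multiple of 7, so 20 January 2138 falls on the same weekday: Monday.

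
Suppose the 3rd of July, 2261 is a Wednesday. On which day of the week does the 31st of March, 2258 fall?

Count forward from the earlier date (March 31, 2258) to the later (July 3, 2261):
Day-of-year of March 31, 2258: 90.
Day-of-year of July 3, 2261: 184.
2258 has 365 days, so 365 − 90 = 275 days remain in 2258.
Full years: 2259: 365; 2260: 366. Sum = 731.
Total: 275 + 731 + 184 = 1190 days.
1190 is a multiple of 7, so the 31st of March, 2258 falls on the same weekday: Wednesday.

Wednesday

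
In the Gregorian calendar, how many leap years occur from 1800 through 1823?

5

Years divisible by 4 in [1800, 1823]: 1800, 1804, 1808, 1812, 1816, 1820.
Of these, 1800 is divisible by 100 but not 400, so not leap.
Leap years: 6 − 1 = 5.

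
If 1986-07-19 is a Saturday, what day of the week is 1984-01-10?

Count forward from the earlier date (January 10, 1984) to the later (July 19, 1986):
January 10, 1984 → January 10, 1985: 366 days (1984 is a leap year).
January 10, 1985 → January 10, 1986: 365 days.
January 1986: 31 − 10 = 21 days remain.
Then February 1986 (28), March (31), April (30), May (31), June (30): 28 + 31 + 30 + 31 + 30 = 150 days.
July 1–19, 1986: 19 days.
Residual: 190 days.
Total: 921 days.
921 mod 7 = 4, so 4 days before Saturday is Tuesday.

Tuesday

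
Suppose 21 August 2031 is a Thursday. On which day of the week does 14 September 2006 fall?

Thursday

Count forward from the earlier date (September 14, 2006) to the later (August 21, 2031):
From September 14, 2006 to September 14, 2030: 24 years, of which 6 contain a Feb 29 — 18×365 + 6×366 = 8766 days.
September 2030: 30 − 14 = 16 days remain.
Then 10 full months totalling 304 days.
August 1–21, 2031: 21 days.
Residual: 341 days.
Total: 9107 days.
9107 is a multiple of 7, so 14 September 2006 falls on the same weekday: Thursday.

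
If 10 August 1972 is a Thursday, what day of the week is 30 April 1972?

Sunday

Count forward from the earlier date (April 30, 1972) to the later (August 10, 1972):
April 1972: 30 − 30 = 0 days remain.
Then May (31), June (30), July (31): 31 + 30 + 31 = 92 days.
August 1–10, 1972: 10 days.
Total: 0 + 92 + 10 = 102 days.
102 mod 7 = 4, so 4 days before Thursday is Sunday.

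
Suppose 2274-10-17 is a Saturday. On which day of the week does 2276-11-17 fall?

Friday

Day-of-year of October 17, 2274: 290.
Day-of-year of November 17, 2276: 322.
2274 has 365 days, so 365 − 290 = 75 days remain in 2274.
Full years: 2275: 365. Sum = 365.
Total: 75 + 365 + 322 = 762 days.
762 mod 7 = 6, so 6 days after Saturday is Friday.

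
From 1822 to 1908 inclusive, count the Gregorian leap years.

21

Years divisible by 4: 1824, 1828, …, 1908 — 22 in all.
Of these, 1900 is divisible by 100 but not 400, so not leap.
Leap years: 22 − 1 = 21.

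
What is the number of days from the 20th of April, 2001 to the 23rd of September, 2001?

156

April 2001: 30 − 20 = 10 days remain.
Then May (31), June (30), July (31), August (31): 31 + 30 + 31 + 31 = 123 days.
September 1–23, 2001: 23 days.
Total: 10 + 123 + 23 = 156 days.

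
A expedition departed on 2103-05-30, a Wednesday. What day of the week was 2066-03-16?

Tuesday

Count forward from the earlier date (March 16, 2066) to the later (May 30, 2103):
Day-of-year of March 16, 2066: 75.
Day-of-year of May 30, 2103: 150.
2066 has 365 days, so 365 − 75 = 290 days remain in 2066.
Full years 2067–2102: 28 common + 8 leap = 28×365 + 8×366 = 13148 days.
Total: 290 + 13148 + 150 = 13588 days.
13588 mod 7 = 1, so 1 day before Wednesday is Tuesday.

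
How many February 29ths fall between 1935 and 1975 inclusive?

10

Years divisible by 4 in [1935, 1975]: 1936, 1940, 1944, 1948, 1952, 1956, 1960, 1964, 1968, 1972.
No century exceptions apply. Count: 10.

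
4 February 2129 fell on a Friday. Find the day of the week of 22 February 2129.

Tuesday

Within February 2129: 22 − 4 = 18 days.
18 mod 7 = 4, so 4 days after Friday is Tuesday.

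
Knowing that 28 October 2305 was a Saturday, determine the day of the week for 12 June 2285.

Friday

Count forward from the earlier date (June 12, 2285) to the later (October 28, 2305):
Day-of-year of June 12, 2285: 163.
Day-of-year of October 28, 2305: 301.
2285 has 365 days, so 365 − 163 = 202 days remain in 2285.
Full years 2286–2304: 15 common + 4 leap = 15×365 + 4×366 = 6939 days.
Total: 202 + 6939 + 301 = 7442 days.
7442 mod 7 = 1, so 1 day before Saturday is Friday.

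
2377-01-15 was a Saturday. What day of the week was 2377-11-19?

January 2377: 31 − 15 = 16 days remain.
Then 9 full months totalling 273 days.
November 1–19, 2377: 19 days.
Total: 16 + 273 + 19 = 308 days.
308 is a multiple of 7, so 2377-11-19 falls on the same weekday: Saturday.

Saturday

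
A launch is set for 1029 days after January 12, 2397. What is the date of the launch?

November 7, 2399

Count 1029 days after January 12, 2397:
January 2397: 31 − 12 = 19 days remain.
Then 33 full months totalling 1003 days.
November 1–7, 2399: 7 days.
Total: 19 + 1003 + 7 = 1029 days.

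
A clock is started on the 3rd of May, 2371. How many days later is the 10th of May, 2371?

Within May 2371: 10 − 3 = 7 days.

7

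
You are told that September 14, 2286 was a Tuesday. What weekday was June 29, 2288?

September 2286: 30 − 14 = 16 days remain.
Then 20 full months totalling 609 days.
June 1–29, 2288: 29 days.
Total: 16 + 609 + 29 = 654 days.
654 mod 7 = 3, so 3 days after Tuesday is Friday.

Friday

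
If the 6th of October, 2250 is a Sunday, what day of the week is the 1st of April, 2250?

Monday

Count forward from the earlier date (April 1, 2250) to the later (October 6, 2250):
April 2250: 30 − 1 = 29 days remain.
Then May (31), June (30), July (31), August (31), September (30): 31 + 30 + 31 + 31 + 30 = 153 days.
October 1–6, 2250: 6 days.
Total: 29 + 153 + 6 = 188 days.
188 mod 7 = 6, so 6 days before Sunday is Monday.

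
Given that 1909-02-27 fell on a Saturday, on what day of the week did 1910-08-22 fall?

February 1909: 28 − 27 = 1 day remains (1909 is not a leap year, so February has 28 days).
Then 17 full months totalling 518 days.
August 1–22, 1910: 22 days.
Total: 1 + 518 + 22 = 541 days.
541 mod 7 = 2, so 2 days after Saturday is Monday.

Monday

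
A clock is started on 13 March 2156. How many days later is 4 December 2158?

March 13, 2156 → March 13, 2157: 365 days.
March 13, 2157 → March 13, 2158: 365 days.
March 2158: 31 − 13 = 18 days remain.
Then April (30), May (31), June (30), July (31), August (31), September (30), October (31), November (30): 30 + 31 + 30 + 31 + 31 + 30 + 31 + 30 = 244 days.
December 1–4, 2158: 4 days.
Residual: 266 days.
Total: 996 days.

996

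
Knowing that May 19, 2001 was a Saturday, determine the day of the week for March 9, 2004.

Tuesday

Day-of-year of May 19, 2001: 139.
Day-of-year of March 9, 2004: 69.
2001 has 365 days, so 365 − 139 = 226 days remain in 2001.
Full years: 2002: 365; 2003: 365. Sum = 730.
Total: 226 + 730 + 69 = 1025 days.
1025 mod 7 = 3, so 3 days after Saturday is Tuesday.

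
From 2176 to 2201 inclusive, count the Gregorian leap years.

Years divisible by 4 in [2176, 2201]: 2176, 2180, 2184, 2188, 2192, 2196, 2200.
Of these, 2200 is divisible by 100 but not 400, so not leap.
Leap years: 7 − 1 = 6.

6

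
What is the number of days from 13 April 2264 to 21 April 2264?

8

Within April 2264: 21 − 13 = 8 days.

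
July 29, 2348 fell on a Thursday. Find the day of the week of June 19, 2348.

Count forward from the earlier date (June 19, 2348) to the later (July 29, 2348):
June 2348: 30 − 19 = 11 days remain.
July 1–29, 2348: 29 days.
Total: 11 + 29 = 40 days.
40 mod 7 = 5, so 5 days before Thursday is Saturday.

Saturday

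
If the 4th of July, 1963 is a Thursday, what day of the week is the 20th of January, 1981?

From July 4, 1963 to July 4, 1980: 17 years, of which 5 contain a Feb 29 — 12×365 + 5×366 = 6210 days.
July 1980: 31 − 4 = 27 days remain.
Then August (31), September (30), October (31), November (30), December (31): 31 + 30 + 31 + 30 + 31 = 153 days.
January 1–20, 1981: 20 days.
Residual: 200 days.
Total: 6410 days.
6410 mod 7 = 5, so 5 days after Thursday is Tuesday.

Tuesday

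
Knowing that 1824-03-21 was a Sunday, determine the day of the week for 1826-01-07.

March 1824: 31 − 21 = 10 days remain.
Then 21 full months totalling 640 days.
January 1–7, 1826: 7 days.
Total: 10 + 640 + 7 = 657 days.
657 mod 7 = 6, so 6 days after Sunday is Saturday.

Saturday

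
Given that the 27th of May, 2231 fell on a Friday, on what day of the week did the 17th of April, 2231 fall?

Sunday

Count forward from the earlier date (April 17, 2231) to the later (May 27, 2231):
April 2231: 30 − 17 = 13 days remain.
May 1–27, 2231: 27 days.
Total: 13 + 27 = 40 days.
40 mod 7 = 5, so 5 days before Friday is Sunday.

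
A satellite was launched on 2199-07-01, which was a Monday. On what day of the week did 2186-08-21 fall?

Monday

Count forward from the earlier date (August 21, 2186) to the later (July 1, 2199):
From August 21, 2186 to August 21, 2198: 12 years, of which 3 contain a Feb 29 — 9×365 + 3×366 = 4383 days.
August 2198: 31 − 21 = 10 days remain.
Then 10 full months totalling 303 days.
July 1, 2199: 1 day.
Residual: 314 days.
Total: 4697 days.
4697 is a multiple of 7, so 2186-08-21 falls on the same weekday: Monday.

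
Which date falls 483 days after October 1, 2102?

January 27, 2104

Count 483 days after October 1, 2102:
October 2102: 31 − 1 = 30 days remain.
Then 14 full months totalling 426 days.
January 1–27, 2104: 27 days.
Total: 30 + 426 + 27 = 483 days.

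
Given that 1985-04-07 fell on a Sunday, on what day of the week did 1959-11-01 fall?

Sunday

Count forward from the earlier date (November 1, 1959) to the later (April 7, 1985):
Day-of-year of November 1, 1959: 305.
Day-of-year of April 7, 1985: 97.
1959 has 365 days, so 365 − 305 = 60 days remain in 1959.
Full years 1960–1984: 18 common + 7 leap = 18×365 + 7×366 = 9132 days.
Total: 60 + 9132 + 97 = 9289 days.
9289 is a multiple of 7, so 1959-11-01 falls on the same weekday: Sunday.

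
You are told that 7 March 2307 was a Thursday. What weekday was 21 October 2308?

Day-of-year of March 7, 2307: 66.
Day-of-year of October 21, 2308: 295.
2307 has 365 days, so 365 − 66 = 299 days remain in 2307.
Total: 299 + 295 = 594 days.
594 mod 7 = 6, so 6 days after Thursday is Wednesday.

Wednesday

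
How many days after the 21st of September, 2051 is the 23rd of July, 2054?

September 21, 2051 → September 21, 2052: 366 days (2052 is a leap year).
September 21, 2052 → September 21, 2053: 365 days.
September 2053: 30 − 21 = 9 days remain.
Then 9 full months totalling 273 days.
July 1–23, 2054: 23 days.
Residual: 305 days.
Total: 1036 days.

1036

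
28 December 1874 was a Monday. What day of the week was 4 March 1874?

Count forward from the earlier date (March 4, 1874) to the later (December 28, 1874):
March 1874: 31 − 4 = 27 days remain.
Then April (30), May (31), June (30), July (31), August (31), September (30), October (31), November (30): 30 + 31 + 30 + 31 + 31 + 30 + 31 + 30 = 244 days.
December 1–28, 1874: 28 days.
Total: 27 + 244 + 28 = 299 days.
299 mod 7 = 5, so 5 days before Monday is Wednesday.

Wednesday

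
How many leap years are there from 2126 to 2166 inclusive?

10

Years divisible by 4 in [2126, 2166]: 2128, 2132, 2136, 2140, 2144, 2148, 2152, 2156, 2160, 2164.
No century exceptions apply. Count: 10.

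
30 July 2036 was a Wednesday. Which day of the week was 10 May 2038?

Monday

Day-of-year of July 30, 2036: 212.
Day-of-year of May 10, 2038: 130.
2036 has 366 days, so 366 − 212 = 154 days remain in 2036.
Full years: 2037: 365. Sum = 365.
Total: 154 + 365 + 130 = 649 days.
649 mod 7 = 5, so 5 days after Wednesday is Monday.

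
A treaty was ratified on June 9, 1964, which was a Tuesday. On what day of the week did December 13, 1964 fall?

June 1964: 30 − 9 = 21 days remain.
Then July (31), August (31), September (30), October (31), November (30): 31 + 31 + 30 + 31 + 30 = 153 days.
December 1–13, 1964: 13 days.
Total: 21 + 153 + 13 = 187 days.
187 mod 7 = 5, so 5 days after Tuesday is Sunday.

Sunday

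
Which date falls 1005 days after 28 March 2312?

28 December 2314

Count 1005 days after March 28, 2312:
March 2312: 31 − 28 = 3 days remain.
Then 32 full months totalling 974 days.
December 1–28, 2314: 28 days.
Total: 3 + 974 + 28 = 1005 days.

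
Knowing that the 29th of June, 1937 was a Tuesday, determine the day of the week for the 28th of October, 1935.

Monday

Count forward from the earlier date (October 28, 1935) to the later (June 29, 1937):
Day-of-year of October 28, 1935: 301.
Day-of-year of June 29, 1937: 180.
1935 has 365 days, so 365 − 301 = 64 days remain in 1935.
Full years: 1936: 366. Sum = 366.
Total: 64 + 366 + 180 = 610 days.
610 mod 7 = 1, so 1 day before Tuesday is Monday.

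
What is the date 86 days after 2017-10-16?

2018-01-10

Count 86 days after October 16, 2017:
October 2017: 31 − 16 = 15 days remain.
Then November (30), December (31): 30 + 31 = 61 days.
January 1–10, 2018: 10 days.
Total: 15 + 61 + 10 = 86 days.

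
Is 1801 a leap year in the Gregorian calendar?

1801 is not a leap year.

No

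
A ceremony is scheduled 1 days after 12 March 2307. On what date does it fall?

13 March 2307

Count 1 days after March 12, 2307:
Within March 2307: 13 − 12 = 1 day.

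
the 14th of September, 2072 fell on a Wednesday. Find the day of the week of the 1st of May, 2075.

Wednesday

Day-of-year of September 14, 2072: 258.
Day-of-year of May 1, 2075: 121.
2072 has 366 days, so 366 − 258 = 108 days remain in 2072.
Full years: 2073: 365; 2074: 365. Sum = 730.
Total: 108 + 730 + 121 = 959 days.
959 is a multiple of 7, so the 1st of May, 2075 falls on the same weekday: Wednesday.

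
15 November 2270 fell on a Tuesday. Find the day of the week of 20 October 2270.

Thursday

Count forward from the earlier date (October 20, 2270) to the later (November 15, 2270):
October 2270: 31 − 20 = 11 days remain.
November 1–15, 2270: 15 days.
Total: 11 + 15 = 26 days.
26 mod 7 = 5, so 5 days before Tuesday is Thursday.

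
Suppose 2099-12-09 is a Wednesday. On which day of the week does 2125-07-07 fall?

Saturday

From December 9, 2099 to December 9, 2124: 25 years, of which 6 contain a Feb 29 — 19×365 + 6×366 = 9131 days.
(2100 is not a leap year (divisible by 100 but not 400).)
December 2124: 31 − 9 = 22 days remain.
Then January (31), February 2125 (28), March (31), April (30), May (31), June (30): 31 + 28 + 31 + 30 + 31 + 30 = 181 days.
July 1–7, 2125: 7 days.
Residual: 210 days.
Total: 9341 days.
9341 mod 7 = 3, so 3 days after Wednesday is Saturday.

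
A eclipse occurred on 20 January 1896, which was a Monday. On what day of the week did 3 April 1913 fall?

Thursday

Day-of-year of January 20, 1896: 20.
Day-of-year of April 3, 1913: 93.
1896 has 366 days, so 366 − 20 = 346 days remain in 1896.
Full years 1897–1912: 13 common + 3 leap = 13×365 + 3×366 = 5843 days.
Total: 346 + 5843 + 93 = 6282 days.
6282 mod 7 = 3, so 3 days after Monday is Thursday.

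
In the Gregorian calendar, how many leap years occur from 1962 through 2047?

21

Years divisible by 4: 1964, 1968, …, 2044 — 21 in all.
2000 is divisible by 400, so still leap.
No century exceptions apply. Count: 21.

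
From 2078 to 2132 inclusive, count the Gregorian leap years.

Years divisible by 4: 2080, 2084, …, 2132 — 14 in all.
Of these, 2100 is divisible by 100 but not 400, so not leap.
Leap years: 14 − 1 = 13.

13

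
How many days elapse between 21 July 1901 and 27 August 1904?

1133

July 21, 1901 → July 21, 1902: 365 days.
July 21, 1902 → July 21, 1903: 365 days.
July 21, 1903 → July 21, 1904: 366 days (1904 is a leap year).
July 1904: 31 − 21 = 10 days remain.
August 1–27, 1904: 27 days.
Residual: 37 days.
Total: 1133 days.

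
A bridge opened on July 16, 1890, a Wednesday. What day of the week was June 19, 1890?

Count forward from the earlier date (June 19, 1890) to the later (July 16, 1890):
June 1890: 30 − 19 = 11 days remain.
July 1–16, 1890: 16 days.
Total: 11 + 16 = 27 days.
27 mod 7 = 6, so 6 days before Wednesday is Thursday.

Thursday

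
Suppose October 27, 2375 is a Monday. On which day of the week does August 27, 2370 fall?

Count forward from the earlier date (August 27, 2370) to the later (October 27, 2375):
Day-of-year of August 27, 2370: 239.
Day-of-year of October 27, 2375: 300.
2370 has 365 days, so 365 − 239 = 126 days remain in 2370.
Full years: 2371: 365; 2372: 366; 2373: 365; 2374: 365. Sum = 1461.
Total: 126 + 1461 + 300 = 1887 days.
1887 mod 7 = 4, so 4 days before Monday is Thursday.

Thursday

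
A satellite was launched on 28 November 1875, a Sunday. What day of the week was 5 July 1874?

Sunday

Count forward from the earlier date (July 5, 1874) to the later (November 28, 1875):
Day-of-year of July 5, 1874: 186.
Day-of-year of November 28, 1875: 332.
1874 has 365 days, so 365 − 186 = 179 days remain in 1874.
Total: 179 + 332 = 511 days.
511 is a multiple of 7, so 5 July 1874 falls on the same weekday: Sunday.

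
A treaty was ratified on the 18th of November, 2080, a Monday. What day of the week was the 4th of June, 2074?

Count forward from the earlier date (June 4, 2074) to the later (November 18, 2080):
Day-of-year of June 4, 2074: 155.
Day-of-year of November 18, 2080: 323.
2074 has 365 days, so 365 − 155 = 210 days remain in 2074.
Full years: 2075: 365; 2076: 366; 2077: 365; 2078: 365; 2079: 365. Sum = 1826.
Total: 210 + 1826 + 323 = 2359 days.
2359 is a multiple of 7, so the 4th of June, 2074 falls on the same weekday: Monday.

Monday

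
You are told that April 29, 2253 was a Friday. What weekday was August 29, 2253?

April 2253: 30 − 29 = 1 day remains.
Then May (31), June (30), July (31): 31 + 30 + 31 = 92 days.
August 1–29, 2253: 29 days.
Total: 1 + 92 + 29 = 122 days.
122 mod 7 = 3, so 3 days after Friday is Monday.

Monday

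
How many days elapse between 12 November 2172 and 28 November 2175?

November 12, 2172 → November 12, 2173: 365 days.
November 12, 2173 → November 12, 2174: 365 days.
November 12, 2174 → November 12, 2175: 365 days.
Within November 2175: 28 − 12 = 16 days.
Total: 1111 days.

1111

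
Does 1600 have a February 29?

Yes

1600 is a leap year (divisible by 400).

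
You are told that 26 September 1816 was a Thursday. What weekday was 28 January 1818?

Wednesday

Day-of-year of September 26, 1816: 270.
Day-of-year of January 28, 1818: 28.
1816 has 366 days, so 366 − 270 = 96 days remain in 1816.
Full years: 1817: 365. Sum = 365.
Total: 96 + 365 + 28 = 489 days.
489 mod 7 = 6, so 6 days after Thursday is Wednesday.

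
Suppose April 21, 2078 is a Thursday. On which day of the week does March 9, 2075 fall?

Saturday

Count forward from the earlier date (March 9, 2075) to the later (April 21, 2078):
Day-of-year of March 9, 2075: 68.
Day-of-year of April 21, 2078: 111.
2075 has 365 days, so 365 − 68 = 297 days remain in 2075.
Full years: 2076: 366; 2077: 365. Sum = 731.
Total: 297 + 731 + 111 = 1139 days.
1139 mod 7 = 5, so 5 days before Thursday is Saturday.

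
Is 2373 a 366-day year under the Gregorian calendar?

No

2373 is not a leap year.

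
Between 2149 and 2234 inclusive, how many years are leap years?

Years divisible by 4: 2152, 2156, …, 2232 — 21 in all.
Of these, 2200 is divisible by 100 but not 400, so not leap.
Leap years: 21 − 1 = 20.

20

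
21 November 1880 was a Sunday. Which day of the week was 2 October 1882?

November 1880: 30 − 21 = 9 days remain.
Then 22 full months totalling 669 days.
October 1–2, 1882: 2 days.
Total: 9 + 669 + 2 = 680 days.
680 mod 7 = 1, so 1 day after Sunday is Monday.

Monday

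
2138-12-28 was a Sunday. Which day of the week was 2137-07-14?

Sunday

Count forward from the earlier date (July 14, 2137) to the later (December 28, 2138):
July 14, 2137 → July 14, 2138: 365 days.
July 2138: 31 − 14 = 17 days remain.
Then August (31), September (30), October (31), November (30): 31 + 30 + 31 + 30 = 122 days.
December 1–28, 2138: 28 days.
Residual: 167 days.
Total: 532 days.
532 is a multiple of 7, so 2137-07-14 falls on the same weekday: Sunday.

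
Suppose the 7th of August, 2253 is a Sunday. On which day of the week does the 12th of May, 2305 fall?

Day-of-year of August 7, 2253: 219.
Day-of-year of May 12, 2305: 132.
2253 has 365 days, so 365 − 219 = 146 days remain in 2253.
Full years 2254–2304: 39 common + 12 leap = 39×365 + 12×366 = 18627 days.
Total: 146 + 18627 + 132 = 18905 days.
18905 mod 7 = 5, so 5 days after Sunday is Friday.

Friday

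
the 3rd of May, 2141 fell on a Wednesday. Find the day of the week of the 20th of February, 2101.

Sunday

Count forward from the earlier date (February 20, 2101) to the later (May 3, 2141):
From February 20, 2101 to February 20, 2141: 40 years, of which 10 contain a Feb 29 — 30×365 + 10×366 = 14610 days.
February 2141: 28 − 20 = 8 days remain (2141 is not a leap year, so February has 28 days).
Then March (31), April (30): 31 + 30 = 61 days.
May 1–3, 2141: 3 days.
Residual: 72 days.
Total: 14682 days.
14682 mod 7 = 3, so 3 days before Wednesday is Sunday.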